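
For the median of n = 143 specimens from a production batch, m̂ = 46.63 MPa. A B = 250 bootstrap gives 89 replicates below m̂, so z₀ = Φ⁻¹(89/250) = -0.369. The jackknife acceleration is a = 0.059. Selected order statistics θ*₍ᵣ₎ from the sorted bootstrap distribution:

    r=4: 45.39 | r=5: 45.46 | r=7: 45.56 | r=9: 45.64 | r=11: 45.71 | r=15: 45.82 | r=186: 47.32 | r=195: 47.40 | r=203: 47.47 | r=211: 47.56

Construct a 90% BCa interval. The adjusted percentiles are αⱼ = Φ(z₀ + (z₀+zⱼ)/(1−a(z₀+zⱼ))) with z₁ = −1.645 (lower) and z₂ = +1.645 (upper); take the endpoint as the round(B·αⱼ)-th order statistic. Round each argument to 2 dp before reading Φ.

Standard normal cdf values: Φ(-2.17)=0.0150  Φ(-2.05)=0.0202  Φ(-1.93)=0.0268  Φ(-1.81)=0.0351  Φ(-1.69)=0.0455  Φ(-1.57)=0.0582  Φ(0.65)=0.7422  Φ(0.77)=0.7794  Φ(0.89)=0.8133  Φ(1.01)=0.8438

(45.39, 47.56)

Lower: z₀ + z₁ = -0.369 + (-1.645) = -2.014; 1 − a(z₀+z₁) = 1 − (0.059)(-2.014) = 1.1188; argument = -0.369 + (-2.014)/1.1188 = -2.1691 → -2.17.
α₁ = Φ(-2.17) = 0.0150; rank = round(250 × 0.0150) = 4; θ*₍4₎ = 45.39.
Upper: z₀ + z₂ = 1.276; 1 − a(z₀+z₂) = 0.9247; argument = 1.0109 → 1.01; α₂ = 0.8438; rank = 211; θ*₍211₎ = 47.56.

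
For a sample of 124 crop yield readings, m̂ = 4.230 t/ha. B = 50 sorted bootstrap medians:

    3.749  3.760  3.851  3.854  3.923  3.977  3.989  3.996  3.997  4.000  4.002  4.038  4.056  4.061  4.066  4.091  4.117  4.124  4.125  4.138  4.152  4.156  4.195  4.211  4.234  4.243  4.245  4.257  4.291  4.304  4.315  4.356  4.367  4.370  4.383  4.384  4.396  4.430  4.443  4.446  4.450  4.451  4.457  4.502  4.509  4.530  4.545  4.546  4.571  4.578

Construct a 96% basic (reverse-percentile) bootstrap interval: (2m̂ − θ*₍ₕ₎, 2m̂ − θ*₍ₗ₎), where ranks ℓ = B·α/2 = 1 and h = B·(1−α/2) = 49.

Percentile endpoints at ranks 1 and 49: θ*₍1₎ = 3.749, θ*₍49₎ = 4.571.
Basic interval reflects these around m̂:
  lower = 2 × 4.230 − 4.571 = 3.889
  upper = 2 × 4.230 − 3.749 = 4.711

(3.889, 4.711)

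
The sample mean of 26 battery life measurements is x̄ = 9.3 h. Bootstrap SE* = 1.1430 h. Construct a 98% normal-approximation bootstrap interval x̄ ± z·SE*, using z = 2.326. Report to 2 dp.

(6.64, 11.96)

Margin = 2.326 × 1.1430 = 2.659
Interval: 9.3 ± 2.659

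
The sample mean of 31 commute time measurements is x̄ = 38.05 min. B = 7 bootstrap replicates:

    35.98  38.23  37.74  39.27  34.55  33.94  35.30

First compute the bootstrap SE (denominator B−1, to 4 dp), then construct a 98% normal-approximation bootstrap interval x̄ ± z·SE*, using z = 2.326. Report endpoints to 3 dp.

Mean of replicates = 36.4300; sum of squared deviations = 24.2356; SE* = √(24.2356/6) = 2.0098
Margin = 2.326 × 2.0098 = 4.6748
Interval: 38.05 ± 4.6748

(33.375, 42.725)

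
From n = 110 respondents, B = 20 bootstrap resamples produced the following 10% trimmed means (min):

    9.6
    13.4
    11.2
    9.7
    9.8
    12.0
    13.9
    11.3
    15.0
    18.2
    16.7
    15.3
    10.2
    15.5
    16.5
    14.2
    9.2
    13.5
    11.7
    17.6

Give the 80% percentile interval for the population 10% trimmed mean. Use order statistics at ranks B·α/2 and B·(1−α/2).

(9.6, 16.7)

Sorted replicates: 9.2, 9.6, 9.7, 9.8, 10.2, 11.2, 11.3, 11.7, 12.0, 13.4, 13.5, 13.9, 14.2, 15.0, 15.3, 15.5, 16.5, 16.7, 17.6, 18.2
α = 0.20; lower rank = 20 × 0.100 = 2; upper rank = 20 × 0.900 = 18.
The 2nd smallest replicate is 9.6; the 18th is 16.7.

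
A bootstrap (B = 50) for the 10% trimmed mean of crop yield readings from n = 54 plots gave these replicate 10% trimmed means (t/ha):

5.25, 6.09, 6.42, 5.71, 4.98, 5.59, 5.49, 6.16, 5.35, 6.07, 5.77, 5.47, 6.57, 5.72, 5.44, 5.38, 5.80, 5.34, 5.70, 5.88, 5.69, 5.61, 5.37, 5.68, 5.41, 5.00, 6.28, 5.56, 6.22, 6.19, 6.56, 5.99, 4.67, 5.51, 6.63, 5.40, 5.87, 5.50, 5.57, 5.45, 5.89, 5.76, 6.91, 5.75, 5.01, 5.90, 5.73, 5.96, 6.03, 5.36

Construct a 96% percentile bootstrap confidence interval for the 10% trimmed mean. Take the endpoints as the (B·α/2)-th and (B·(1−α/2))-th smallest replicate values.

Sorted replicates: 4.67, 4.98, 5.00, 5.01, 5.25, 5.34, 5.35, 5.36, 5.37, 5.38, 5.40, 5.41, 5.44, 5.45, 5.47, 5.49, 5.50, 5.51, 5.56, 5.57, 5.59, 5.61, 5.68, 5.69, 5.70, 5.71, 5.72, 5.73, 5.75, 5.76, 5.77, 5.80, 5.87, 5.88, 5.89, 5.90, 5.96, 5.99, 6.03, 6.07, 6.09, 6.16, 6.19, 6.22, 6.28, 6.42, 6.56, 6.57, 6.63, 6.91
α = 0.04; lower rank = 50 × 0.020 = 1; upper rank = 50 × 0.980 = 49.
The 1st smallest replicate is 4.67; the 49th is 6.63.

(4.67, 6.63)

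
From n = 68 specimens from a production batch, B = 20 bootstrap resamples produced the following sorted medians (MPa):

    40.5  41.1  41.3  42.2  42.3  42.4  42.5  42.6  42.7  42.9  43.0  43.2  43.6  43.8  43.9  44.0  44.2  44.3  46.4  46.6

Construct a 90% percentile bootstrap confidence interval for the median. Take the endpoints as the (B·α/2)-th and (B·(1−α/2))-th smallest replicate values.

(40.5, 46.4)

α = 0.10; lower rank = 20 × 0.050 = 1; upper rank = 20 × 0.950 = 19.
The 1st smallest replicate is 40.5; the 19th is 46.4.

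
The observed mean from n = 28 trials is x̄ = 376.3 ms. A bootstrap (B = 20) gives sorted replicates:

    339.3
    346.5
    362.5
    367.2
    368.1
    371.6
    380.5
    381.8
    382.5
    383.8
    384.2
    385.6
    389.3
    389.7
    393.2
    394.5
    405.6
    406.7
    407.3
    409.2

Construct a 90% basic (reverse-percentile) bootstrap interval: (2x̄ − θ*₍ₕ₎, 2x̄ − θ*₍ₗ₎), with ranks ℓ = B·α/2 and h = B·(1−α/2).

Percentile endpoints at ranks 1 and 19: θ*₍1₎ = 339.3, θ*₍19₎ = 407.3.
Basic interval reflects these around x̄:
  lower = 2 × 376.3 − 407.3 = 345.3
  upper = 2 × 376.3 − 339.3 = 413.3

(345.3, 413.3)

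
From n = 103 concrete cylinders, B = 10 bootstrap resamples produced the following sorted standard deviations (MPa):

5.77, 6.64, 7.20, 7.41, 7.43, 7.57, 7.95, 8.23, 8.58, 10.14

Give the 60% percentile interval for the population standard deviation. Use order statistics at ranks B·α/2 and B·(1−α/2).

(6.64, 8.23)

α = 0.40; lower rank = 10 × 0.200 = 2; upper rank = 10 × 0.800 = 8.
The 2nd smallest replicate is 6.64; the 8th is 8.23.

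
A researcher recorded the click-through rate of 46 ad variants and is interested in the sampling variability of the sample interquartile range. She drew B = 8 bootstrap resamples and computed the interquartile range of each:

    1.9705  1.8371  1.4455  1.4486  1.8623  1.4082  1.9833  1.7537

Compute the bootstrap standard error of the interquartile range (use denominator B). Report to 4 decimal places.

Bootstrap SE is the standard deviation of the 8 replicate interquartile ranges.
Mean of replicates: (1.9705 + 1.8371 + 1.4455 + 1.4486 + 1.8623 + 1.4082 + 1.9833 + 1.7537) / 8 = 13.70920 / 8 = 1.71365
Sum of squared deviations: (+0.25685)² + (+0.12345)² + (−0.26815)² + (−0.26505)² + (+0.14865)² + (−0.30545)² + (+0.26965)² + (+0.04005)² = 0.41308
Variance = 0.41308 / 8 = 0.05163
SE* = √0.05163

SE* = 0.2272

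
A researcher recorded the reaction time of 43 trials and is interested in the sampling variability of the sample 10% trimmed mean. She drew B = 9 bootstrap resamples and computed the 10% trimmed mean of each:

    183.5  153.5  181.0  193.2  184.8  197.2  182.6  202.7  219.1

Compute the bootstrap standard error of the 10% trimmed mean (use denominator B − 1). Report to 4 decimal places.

SE* = 17.9944

Bootstrap SE is the standard deviation of the 9 replicate 10% trimmed means.
Mean of replicates: (183.5 + 153.5 + 181.0 + 193.2 + 184.8 + 197.2 + 182.6 + 202.7 + 219.1) / 9 = 1697.60000 / 9 = 188.62222
Sum of squared deviations: (−5.12222)² + (−35.12222)² + (−7.62222)² + (+4.57778)² + (−3.82222)² + (+8.57778)² + (−6.02222)² + (+14.07778)² + (+30.47778)² = 2590.39556
Variance = 2590.39556 / 8 = 323.79944
SE* = √323.79944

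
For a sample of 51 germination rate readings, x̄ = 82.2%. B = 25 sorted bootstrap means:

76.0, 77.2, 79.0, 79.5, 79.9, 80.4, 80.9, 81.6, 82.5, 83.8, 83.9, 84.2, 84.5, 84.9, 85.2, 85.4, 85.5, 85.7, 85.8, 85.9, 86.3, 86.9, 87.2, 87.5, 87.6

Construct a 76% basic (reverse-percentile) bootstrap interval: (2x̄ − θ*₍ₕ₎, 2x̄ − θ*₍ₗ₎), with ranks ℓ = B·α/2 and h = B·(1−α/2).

(77.5, 85.4)

Percentile endpoints at ranks 3 and 22: θ*₍3₎ = 79.0, θ*₍22₎ = 86.9.
Basic interval reflects these around x̄:
  lower = 2 × 82.2 − 86.9 = 77.5
  upper = 2 × 82.2 − 79.0 = 85.4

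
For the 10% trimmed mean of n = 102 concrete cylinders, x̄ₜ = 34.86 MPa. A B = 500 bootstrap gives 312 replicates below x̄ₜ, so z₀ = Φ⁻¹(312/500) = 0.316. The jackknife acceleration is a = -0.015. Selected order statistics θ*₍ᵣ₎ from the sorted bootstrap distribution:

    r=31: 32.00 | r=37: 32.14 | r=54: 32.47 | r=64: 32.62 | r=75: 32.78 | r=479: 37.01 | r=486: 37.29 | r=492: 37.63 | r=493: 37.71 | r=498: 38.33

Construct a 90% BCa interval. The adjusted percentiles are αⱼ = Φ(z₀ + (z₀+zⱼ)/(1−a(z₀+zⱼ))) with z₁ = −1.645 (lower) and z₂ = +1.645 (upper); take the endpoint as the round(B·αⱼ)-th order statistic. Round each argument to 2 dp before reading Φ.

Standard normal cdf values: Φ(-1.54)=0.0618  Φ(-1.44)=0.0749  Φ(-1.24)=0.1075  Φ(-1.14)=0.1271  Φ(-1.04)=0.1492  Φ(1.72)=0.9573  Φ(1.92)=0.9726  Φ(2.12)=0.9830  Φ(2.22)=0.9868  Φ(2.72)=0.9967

Lower: z₀ + z₁ = 0.316 + (-1.645) = -1.329; 1 − a(z₀+z₁) = 1 − (-0.015)(-1.329) = 0.9801; argument = 0.316 + (-1.329)/0.9801 = -1.0400 → -1.04.
α₁ = Φ(-1.04) = 0.1492; rank = round(500 × 0.1492) = 75; θ*₍75₎ = 32.78.
Upper: z₀ + z₂ = 1.961; 1 − a(z₀+z₂) = 1.0294; argument = 2.2210 → 2.22; α₂ = 0.9868; rank = 493; θ*₍493₎ = 37.71.

(32.78, 37.71)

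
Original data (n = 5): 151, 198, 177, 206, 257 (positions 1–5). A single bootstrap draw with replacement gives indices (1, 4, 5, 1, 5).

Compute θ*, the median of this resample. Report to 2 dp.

Resample values: 151, 206, 257, 151, 257.
Sorted: 151, 151, 206, 257, 257
Median = middle value = 206.00

θ* = 206.00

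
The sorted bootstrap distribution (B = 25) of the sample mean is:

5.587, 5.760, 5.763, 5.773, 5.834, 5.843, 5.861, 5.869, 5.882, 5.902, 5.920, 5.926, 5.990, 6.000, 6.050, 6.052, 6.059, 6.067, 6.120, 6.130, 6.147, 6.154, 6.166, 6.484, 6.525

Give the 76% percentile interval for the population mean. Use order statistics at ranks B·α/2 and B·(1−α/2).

α = 0.24; lower rank = 25 × 0.120 = 3; upper rank = 25 × 0.880 = 22.
The 3rd smallest replicate is 5.763; the 22nd is 6.154.

(5.763, 6.154)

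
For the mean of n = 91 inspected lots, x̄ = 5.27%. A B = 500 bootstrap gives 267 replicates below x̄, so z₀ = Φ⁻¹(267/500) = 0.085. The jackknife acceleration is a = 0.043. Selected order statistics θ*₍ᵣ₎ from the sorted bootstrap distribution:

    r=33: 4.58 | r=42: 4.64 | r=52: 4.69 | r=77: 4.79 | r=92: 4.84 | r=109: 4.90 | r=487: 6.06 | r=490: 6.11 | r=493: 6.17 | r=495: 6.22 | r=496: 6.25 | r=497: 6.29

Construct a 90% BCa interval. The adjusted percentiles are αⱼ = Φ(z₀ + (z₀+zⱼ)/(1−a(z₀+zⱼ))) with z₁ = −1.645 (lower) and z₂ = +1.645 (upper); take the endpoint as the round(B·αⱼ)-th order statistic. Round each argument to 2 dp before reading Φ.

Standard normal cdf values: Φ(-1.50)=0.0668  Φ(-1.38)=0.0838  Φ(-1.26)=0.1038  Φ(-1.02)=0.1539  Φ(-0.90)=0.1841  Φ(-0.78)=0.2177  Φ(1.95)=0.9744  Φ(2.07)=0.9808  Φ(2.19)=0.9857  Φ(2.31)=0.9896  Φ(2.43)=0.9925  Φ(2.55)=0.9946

(4.64, 6.06)

Lower: z₀ + z₁ = 0.085 + (-1.645) = -1.560; 1 − a(z₀+z₁) = 1 − (0.043)(-1.560) = 1.0671; argument = 0.085 + (-1.560)/1.0671 = -1.3769 → -1.38.
α₁ = Φ(-1.38) = 0.0838; rank = round(500 × 0.0838) = 42; θ*₍42₎ = 4.64.
Upper: z₀ + z₂ = 1.730; 1 − a(z₀+z₂) = 0.9256; argument = 1.9540 → 1.95; α₂ = 0.9744; rank = 487; θ*₍487₎ = 6.06.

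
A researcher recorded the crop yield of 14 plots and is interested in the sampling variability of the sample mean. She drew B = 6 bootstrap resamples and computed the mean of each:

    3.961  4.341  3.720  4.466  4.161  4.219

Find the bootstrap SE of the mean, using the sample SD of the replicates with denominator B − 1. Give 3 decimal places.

Bootstrap SE is the standard deviation of the 6 replicate means.
Mean of replicates: (3.961 + 4.341 + 3.720 + 4.466 + 4.161 + 4.219) / 6 = 24.8680 / 6 = 4.1447
Sum of squared deviations: (−0.1837)² + (+0.1963)² + (−0.4247)² + (+0.3213)² + (+0.0163)² + (+0.0743)² = 0.3617
Variance = 0.3617 / 5 = 0.0723
SE* = √0.0723

SE* = 0.269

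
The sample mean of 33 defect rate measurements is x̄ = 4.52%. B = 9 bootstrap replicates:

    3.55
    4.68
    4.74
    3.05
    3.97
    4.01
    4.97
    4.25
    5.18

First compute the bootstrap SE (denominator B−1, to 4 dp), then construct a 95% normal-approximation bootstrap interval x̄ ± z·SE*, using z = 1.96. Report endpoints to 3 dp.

(3.156, 5.884)

Mean of replicates = 4.2667; sum of squared deviations = 3.8718; SE* = √(3.8718/8) = 0.6957
Margin = 1.96 × 0.6957 = 1.3636
Interval: 4.52 ± 1.3636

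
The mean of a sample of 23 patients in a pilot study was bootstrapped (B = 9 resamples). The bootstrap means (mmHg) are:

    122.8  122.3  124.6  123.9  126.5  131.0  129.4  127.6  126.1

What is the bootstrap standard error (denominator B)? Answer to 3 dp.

SE* = 2.782

Bootstrap SE is the standard deviation of the 9 replicate means.
Mean of replicates: (122.8 + 122.3 + 124.6 + 123.9 + 126.5 + 131.0 + 129.4 + 127.6 + 126.1) / 9 = 1134.2000 / 9 = 126.0222
Sum of squared deviations: (−3.2222)² + (−3.7222)² + (−1.4222)² + (−2.1222)² + (+0.4778)² + (+4.9778)² + (+3.3778)² + (+1.5778)² + (+0.0778)² = 69.6756
Variance = 69.6756 / 9 = 7.7417
SE* = √7.7417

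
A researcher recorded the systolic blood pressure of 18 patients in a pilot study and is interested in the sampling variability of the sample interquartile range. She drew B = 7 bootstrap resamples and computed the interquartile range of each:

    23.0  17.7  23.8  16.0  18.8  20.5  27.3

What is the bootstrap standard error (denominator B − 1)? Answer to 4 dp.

Bootstrap SE is the standard deviation of the 7 replicate interquartile ranges.
Mean of replicates: (23.0 + 17.7 + 23.8 + 16.0 + 18.8 + 20.5 + 27.3) / 7 = 147.10000 / 7 = 21.01429
Sum of squared deviations: (+1.98571)² + (−3.31429)² + (+2.78571)² + (−5.01429)² + (−2.21429)² + (−0.51429)² + (+6.28571)² = 92.50857
Variance = 92.50857 / 6 = 15.41810
SE* = √15.41810

SE* = 3.9266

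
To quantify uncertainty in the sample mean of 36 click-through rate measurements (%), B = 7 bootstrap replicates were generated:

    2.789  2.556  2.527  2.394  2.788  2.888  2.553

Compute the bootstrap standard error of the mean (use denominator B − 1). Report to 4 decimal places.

SE* = 0.1796

Bootstrap SE is the standard deviation of the 7 replicate means.
Mean of replicates: (2.789 + 2.556 + 2.527 + 2.394 + 2.788 + 2.888 + 2.553) / 7 = 18.49500 / 7 = 2.64214
Sum of squared deviations: (+0.14686)² + (−0.08614)² + (−0.11514)² + (−0.24814)² + (+0.14586)² + (+0.24586)² + (−0.08914)² = 0.19349
Variance = 0.19349 / 6 = 0.03225
SE* = √0.03225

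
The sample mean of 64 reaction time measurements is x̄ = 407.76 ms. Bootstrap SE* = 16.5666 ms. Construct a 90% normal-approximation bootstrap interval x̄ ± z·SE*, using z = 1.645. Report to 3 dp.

(380.508, 435.012)

Margin = 1.645 × 16.5666 = 27.2521
Interval: 407.76 ± 27.2521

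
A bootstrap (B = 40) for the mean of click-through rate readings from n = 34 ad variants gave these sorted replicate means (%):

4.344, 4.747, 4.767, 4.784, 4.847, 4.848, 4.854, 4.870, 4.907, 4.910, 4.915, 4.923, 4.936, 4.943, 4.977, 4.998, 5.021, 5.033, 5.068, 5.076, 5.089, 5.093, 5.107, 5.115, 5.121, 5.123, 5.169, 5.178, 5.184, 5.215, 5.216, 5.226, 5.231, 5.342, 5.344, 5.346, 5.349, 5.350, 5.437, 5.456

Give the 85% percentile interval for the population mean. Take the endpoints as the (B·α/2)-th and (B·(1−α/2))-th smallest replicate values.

α = 0.15; lower rank = 40 × 0.075 = 3; upper rank = 40 × 0.925 = 37.
The 3rd smallest replicate is 4.767; the 37th is 5.349.

(4.767, 5.349)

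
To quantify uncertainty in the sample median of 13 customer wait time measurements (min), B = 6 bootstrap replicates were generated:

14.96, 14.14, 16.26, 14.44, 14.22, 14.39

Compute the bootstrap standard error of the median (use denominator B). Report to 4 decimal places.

Bootstrap SE is the standard deviation of the 6 replicate medians.
Mean of replicates: (14.96 + 14.14 + 16.26 + 14.44 + 14.22 + 14.39) / 6 = 88.41000 / 6 = 14.73500
Sum of squared deviations: (+0.22500)² + (−0.59500)² + (+1.52500)² + (−0.29500)² + (−0.51500)² + (−0.34500)² = 3.20155
Variance = 3.20155 / 6 = 0.53359
SE* = √0.53359

SE* = 0.7305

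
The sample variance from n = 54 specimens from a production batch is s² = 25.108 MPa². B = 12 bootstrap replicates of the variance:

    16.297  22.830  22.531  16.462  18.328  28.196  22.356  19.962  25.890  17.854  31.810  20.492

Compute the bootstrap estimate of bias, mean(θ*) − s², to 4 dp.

mean(θ*) = (16.297 + 22.830 + 22.531 + 16.462 + 18.328 + 28.196 + 22.356 + 19.962 + 25.890 + 17.854 + 31.810 + 20.492) / 12 = 21.91733
bias = 21.91733 − 25.108

bias = −3.1907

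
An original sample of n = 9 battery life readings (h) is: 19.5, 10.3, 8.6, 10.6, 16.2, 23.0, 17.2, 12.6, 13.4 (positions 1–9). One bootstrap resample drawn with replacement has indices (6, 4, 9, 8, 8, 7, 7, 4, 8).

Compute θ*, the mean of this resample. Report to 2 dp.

θ* = 14.42

Resample values: 23.0, 10.6, 13.4, 12.6, 12.6, 17.2, 17.2, 10.6, 12.6.
Mean = (23.0 + 10.6 + 13.4 + 12.6 + 12.6 + 17.2 + 17.2 + 10.6 + 12.6) / 9 = 129.80 / 9 = 14.42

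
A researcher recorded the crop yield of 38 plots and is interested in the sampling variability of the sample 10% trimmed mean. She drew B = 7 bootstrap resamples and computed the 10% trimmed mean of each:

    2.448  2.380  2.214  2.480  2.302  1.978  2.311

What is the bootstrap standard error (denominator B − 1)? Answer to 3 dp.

Bootstrap SE is the standard deviation of the 7 replicate 10% trimmed means.
Mean of replicates: (2.448 + 2.380 + 2.214 + 2.480 + 2.302 + 1.978 + 2.311) / 7 = 16.1130 / 7 = 2.3019
Sum of squared deviations: (+0.1461)² + (+0.0781)² + (−0.0879)² + (+0.1781)² + (+0.0001)² + (−0.3239)² + (+0.0091)² = 0.1719
Variance = 0.1719 / 6 = 0.0286
SE* = √0.0286

SE* = 0.169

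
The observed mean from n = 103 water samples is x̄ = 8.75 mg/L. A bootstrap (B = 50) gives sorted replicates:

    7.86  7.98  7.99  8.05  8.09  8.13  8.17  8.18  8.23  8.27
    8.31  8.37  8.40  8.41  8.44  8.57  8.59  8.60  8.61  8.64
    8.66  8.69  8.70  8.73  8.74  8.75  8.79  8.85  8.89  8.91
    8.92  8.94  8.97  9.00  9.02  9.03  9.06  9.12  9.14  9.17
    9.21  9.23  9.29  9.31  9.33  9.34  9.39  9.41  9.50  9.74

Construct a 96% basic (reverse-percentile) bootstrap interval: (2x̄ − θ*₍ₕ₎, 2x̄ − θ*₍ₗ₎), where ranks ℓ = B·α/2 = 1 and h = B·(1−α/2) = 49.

Percentile endpoints at ranks 1 and 49: θ*₍1₎ = 7.86, θ*₍49₎ = 9.50.
Basic interval reflects these around x̄:
  lower = 2 × 8.75 − 9.50 = 8.00
  upper = 2 × 8.75 − 7.86 = 9.64

(8.00, 9.64)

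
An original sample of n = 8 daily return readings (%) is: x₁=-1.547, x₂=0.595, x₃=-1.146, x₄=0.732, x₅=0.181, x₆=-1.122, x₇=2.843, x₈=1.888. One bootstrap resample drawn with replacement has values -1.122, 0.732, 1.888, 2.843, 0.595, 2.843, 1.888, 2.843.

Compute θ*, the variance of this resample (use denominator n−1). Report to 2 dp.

θ* = 1.99

Mean = 1.5637; sum of squared deviations = 13.9633
s² = 13.9633 / 7 = 1.9948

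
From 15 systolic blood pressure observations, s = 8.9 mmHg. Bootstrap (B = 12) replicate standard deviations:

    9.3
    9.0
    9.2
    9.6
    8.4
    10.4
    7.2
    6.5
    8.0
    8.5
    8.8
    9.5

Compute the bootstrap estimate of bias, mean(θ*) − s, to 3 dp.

mean(θ*) = (9.3 + 9.0 + 9.2 + 9.6 + 8.4 + 10.4 + 7.2 + 6.5 + 8.0 + 8.5 + 8.8 + 9.5) / 12 = 8.7000
bias = 8.7000 − 8.9

bias = −0.200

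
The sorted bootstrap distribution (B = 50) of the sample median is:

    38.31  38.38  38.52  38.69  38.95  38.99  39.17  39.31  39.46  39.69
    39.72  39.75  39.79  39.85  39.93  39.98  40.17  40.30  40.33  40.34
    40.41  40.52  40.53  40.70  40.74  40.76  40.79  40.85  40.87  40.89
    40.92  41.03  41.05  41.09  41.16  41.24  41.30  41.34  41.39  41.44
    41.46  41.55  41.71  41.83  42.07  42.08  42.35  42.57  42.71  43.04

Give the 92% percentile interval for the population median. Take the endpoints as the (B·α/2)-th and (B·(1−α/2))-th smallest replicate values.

(38.38, 42.57)

α = 0.08; lower rank = 50 × 0.040 = 2; upper rank = 50 × 0.960 = 48.
The 2nd smallest replicate is 38.38; the 48th is 42.57.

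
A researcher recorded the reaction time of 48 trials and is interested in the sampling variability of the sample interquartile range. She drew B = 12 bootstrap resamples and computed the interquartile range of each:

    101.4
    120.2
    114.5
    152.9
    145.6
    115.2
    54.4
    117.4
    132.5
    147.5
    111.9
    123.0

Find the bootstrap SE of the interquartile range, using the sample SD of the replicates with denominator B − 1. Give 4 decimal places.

SE* = 25.9952

Bootstrap SE is the standard deviation of the 12 replicate interquartile ranges.
Mean of replicates: (101.4 + 120.2 + 114.5 + 152.9 + 145.6 + 115.2 + 54.4 + 117.4 + 132.5 + 147.5 + 111.9 + 123.0) / 12 = 1436.50000 / 12 = 119.70833
Sum of squared deviations: (−18.30833)² + (+0.49167)² + (−5.20833)² + (+33.19167)² + (+25.89167)² + (−4.50833)² + (−65.30833)² + (−2.30833)² + (+12.79167)² + (+27.79167)² + (−7.80833)² + (+3.29167)² = 7433.26917
Variance = 7433.26917 / 11 = 675.75174
SE* = √675.75174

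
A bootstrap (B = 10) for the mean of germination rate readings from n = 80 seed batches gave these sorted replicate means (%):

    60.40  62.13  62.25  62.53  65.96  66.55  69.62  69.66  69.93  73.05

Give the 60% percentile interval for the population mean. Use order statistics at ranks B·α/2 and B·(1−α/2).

(62.13, 69.66)

α = 0.40; lower rank = 10 × 0.200 = 2; upper rank = 10 × 0.800 = 8.
The 2nd smallest replicate is 62.13; the 8th is 69.66.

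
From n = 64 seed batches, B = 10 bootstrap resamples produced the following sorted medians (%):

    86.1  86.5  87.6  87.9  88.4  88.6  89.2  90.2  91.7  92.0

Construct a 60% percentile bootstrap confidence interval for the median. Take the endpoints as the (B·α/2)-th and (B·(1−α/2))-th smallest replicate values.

α = 0.40; lower rank = 10 × 0.200 = 2; upper rank = 10 × 0.800 = 8.
The 2nd smallest replicate is 86.5; the 8th is 90.2.

(86.5, 90.2)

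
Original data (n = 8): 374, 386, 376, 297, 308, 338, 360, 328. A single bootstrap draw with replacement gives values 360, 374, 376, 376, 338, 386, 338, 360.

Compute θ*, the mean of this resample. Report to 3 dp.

θ* = 363.500

Mean = (360 + 374 + 376 + 376 + 338 + 386 + 338 + 360) / 8 = 2908.0 / 8 = 363.500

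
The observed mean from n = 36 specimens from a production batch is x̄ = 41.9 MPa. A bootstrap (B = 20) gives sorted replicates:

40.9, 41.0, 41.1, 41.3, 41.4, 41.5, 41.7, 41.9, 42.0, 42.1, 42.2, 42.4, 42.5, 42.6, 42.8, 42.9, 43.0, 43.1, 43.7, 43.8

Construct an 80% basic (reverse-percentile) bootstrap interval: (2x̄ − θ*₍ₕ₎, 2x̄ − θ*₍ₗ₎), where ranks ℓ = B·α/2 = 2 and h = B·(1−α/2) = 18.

Percentile endpoints at ranks 2 and 18: θ*₍2₎ = 41.0, θ*₍18₎ = 43.1.
Basic interval reflects these around x̄:
  lower = 2 × 41.9 − 43.1 = 40.7
  upper = 2 × 41.9 − 41.0 = 42.8

(40.7, 42.8)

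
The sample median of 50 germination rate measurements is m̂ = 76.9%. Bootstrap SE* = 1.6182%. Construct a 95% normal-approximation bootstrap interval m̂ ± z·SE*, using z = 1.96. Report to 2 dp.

(73.73, 80.07)

Margin = 1.96 × 1.6182 = 3.172
Interval: 76.9 ± 3.172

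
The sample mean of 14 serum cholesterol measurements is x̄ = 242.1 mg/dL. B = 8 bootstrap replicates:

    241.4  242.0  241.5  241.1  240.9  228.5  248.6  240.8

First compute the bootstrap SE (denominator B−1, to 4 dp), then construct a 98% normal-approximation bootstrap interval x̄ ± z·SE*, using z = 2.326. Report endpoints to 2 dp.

(229.23, 254.97)

Mean of replicates = 240.6000; sum of squared deviations = 214.2000; SE* = √(214.2000/7) = 5.5317
Margin = 2.326 × 5.5317 = 12.867
Interval: 242.1 ± 12.867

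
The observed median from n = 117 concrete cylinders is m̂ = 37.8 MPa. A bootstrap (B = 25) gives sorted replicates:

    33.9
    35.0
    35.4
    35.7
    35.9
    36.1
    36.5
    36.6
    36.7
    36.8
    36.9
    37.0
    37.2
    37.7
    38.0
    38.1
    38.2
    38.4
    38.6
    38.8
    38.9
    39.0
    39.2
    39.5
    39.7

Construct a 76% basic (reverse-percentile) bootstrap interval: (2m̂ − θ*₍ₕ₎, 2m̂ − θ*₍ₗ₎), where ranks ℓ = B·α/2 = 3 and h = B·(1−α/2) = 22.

(36.6, 40.2)

Percentile endpoints at ranks 3 and 22: θ*₍3₎ = 35.4, θ*₍22₎ = 39.0.
Basic interval reflects these around m̂:
  lower = 2 × 37.8 − 39.0 = 36.6
  upper = 2 × 37.8 − 35.4 = 40.2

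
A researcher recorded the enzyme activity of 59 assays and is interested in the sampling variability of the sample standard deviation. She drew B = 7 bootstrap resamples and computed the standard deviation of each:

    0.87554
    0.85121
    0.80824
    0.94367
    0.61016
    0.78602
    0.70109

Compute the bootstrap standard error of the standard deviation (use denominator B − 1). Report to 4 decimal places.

Bootstrap SE is the standard deviation of the 7 replicate standard deviations.
Mean of replicates: (0.87554 + 0.85121 + 0.80824 + 0.94367 + 0.61016 + 0.78602 + 0.70109) / 7 = 5.575930 / 7 = 0.796561
Sum of squared deviations: (+0.078979)² + (+0.054649)² + (+0.011679)² + (+0.147109)² + (−0.186401)² + (−0.010541)² + (−0.095471)² = 0.074973
Variance = 0.074973 / 6 = 0.012495
SE* = √0.012495

SE* = 0.1118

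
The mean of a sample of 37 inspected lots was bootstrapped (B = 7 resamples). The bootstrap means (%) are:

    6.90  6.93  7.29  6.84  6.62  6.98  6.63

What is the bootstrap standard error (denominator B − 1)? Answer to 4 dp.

Bootstrap SE is the standard deviation of the 7 replicate means.
Mean of replicates: (6.90 + 6.93 + 7.29 + 6.84 + 6.62 + 6.98 + 6.63) / 7 = 48.190000 / 7 = 6.884286
Sum of squared deviations: (+0.015714)² + (+0.045714)² + (+0.405714)² + (−0.044286)² + (−0.264286)² + (+0.095714)² + (−0.254286)² = 0.312571
Variance = 0.312571 / 6 = 0.052095
SE* = √0.052095

SE* = 0.2282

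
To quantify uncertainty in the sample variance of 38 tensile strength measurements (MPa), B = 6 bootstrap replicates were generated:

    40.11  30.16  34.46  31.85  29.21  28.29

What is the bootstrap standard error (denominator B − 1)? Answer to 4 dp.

Bootstrap SE is the standard deviation of the 6 replicate variances.
Mean of replicates: (40.11 + 30.16 + 34.46 + 31.85 + 29.21 + 28.29) / 6 = 194.08000 / 6 = 32.34667
Sum of squared deviations: (+7.76333)² + (−2.18667)² + (+2.11333)² + (−0.49667)² + (−3.13667)² + (−4.05667)² = 96.05893
Variance = 96.05893 / 5 = 19.21179
SE* = √19.21179

SE* = 4.3831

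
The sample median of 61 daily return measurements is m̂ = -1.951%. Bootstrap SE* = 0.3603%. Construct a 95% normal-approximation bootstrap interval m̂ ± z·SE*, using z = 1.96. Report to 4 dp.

(-2.6572, -1.2448)

Margin = 1.96 × 0.3603 = 0.70619
Interval: -1.951 ± 0.70619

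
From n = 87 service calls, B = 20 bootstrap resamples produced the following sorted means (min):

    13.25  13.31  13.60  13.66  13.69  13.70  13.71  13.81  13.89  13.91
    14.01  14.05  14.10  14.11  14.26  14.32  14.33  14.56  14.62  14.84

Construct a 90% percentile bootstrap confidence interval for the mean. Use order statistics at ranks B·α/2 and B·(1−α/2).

α = 0.10; lower rank = 20 × 0.050 = 1; upper rank = 20 × 0.950 = 19.
The 1st smallest replicate is 13.25; the 19th is 14.62.

(13.25, 14.62)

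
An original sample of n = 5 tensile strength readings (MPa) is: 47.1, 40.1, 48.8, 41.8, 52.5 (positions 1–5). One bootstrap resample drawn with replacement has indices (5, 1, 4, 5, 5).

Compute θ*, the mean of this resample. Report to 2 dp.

θ* = 49.28

Resample values: 52.5, 47.1, 41.8, 52.5, 52.5.
Mean = (52.5 + 47.1 + 41.8 + 52.5 + 52.5) / 5 = 246.40 / 5 = 49.28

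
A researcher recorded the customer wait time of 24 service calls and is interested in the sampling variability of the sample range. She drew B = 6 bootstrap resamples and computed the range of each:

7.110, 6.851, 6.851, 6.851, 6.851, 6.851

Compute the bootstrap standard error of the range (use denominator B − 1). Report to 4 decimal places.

SE* = 0.1057

Bootstrap SE is the standard deviation of the 6 replicate ranges.
Mean of replicates: (7.110 + 6.851 + 6.851 + 6.851 + 6.851 + 6.851) / 6 = 41.36500 / 6 = 6.89417
Sum of squared deviations: (+0.21583)² + (−0.04317)² + (−0.04317)² + (−0.04317)² + (−0.04317)² + (−0.04317)² = 0.05590
Variance = 0.05590 / 5 = 0.01118
SE* = √0.01118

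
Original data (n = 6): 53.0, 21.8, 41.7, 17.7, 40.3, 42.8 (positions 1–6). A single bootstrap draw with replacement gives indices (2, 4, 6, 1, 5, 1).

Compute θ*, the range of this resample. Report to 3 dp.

Resample values: 21.8, 17.7, 42.8, 53.0, 40.3, 53.0.
Range = 53.0 − 17.7 = 35.300

θ* = 35.300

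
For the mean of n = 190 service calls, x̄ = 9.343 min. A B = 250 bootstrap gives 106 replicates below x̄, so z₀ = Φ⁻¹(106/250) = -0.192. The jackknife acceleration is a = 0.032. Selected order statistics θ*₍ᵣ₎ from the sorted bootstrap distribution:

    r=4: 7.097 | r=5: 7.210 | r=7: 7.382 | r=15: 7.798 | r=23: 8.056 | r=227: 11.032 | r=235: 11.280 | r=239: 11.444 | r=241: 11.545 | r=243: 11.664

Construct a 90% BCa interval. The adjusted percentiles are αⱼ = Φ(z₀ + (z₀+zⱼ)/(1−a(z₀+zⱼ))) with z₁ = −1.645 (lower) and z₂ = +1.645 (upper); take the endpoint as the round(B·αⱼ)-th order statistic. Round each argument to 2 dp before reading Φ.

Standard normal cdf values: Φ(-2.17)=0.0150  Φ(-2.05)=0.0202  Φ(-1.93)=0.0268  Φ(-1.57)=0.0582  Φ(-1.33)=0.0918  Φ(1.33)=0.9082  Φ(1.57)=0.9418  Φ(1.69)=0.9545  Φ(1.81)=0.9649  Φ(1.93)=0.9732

(7.382, 11.032)

Lower: z₀ + z₁ = -0.192 + (-1.645) = -1.837; 1 − a(z₀+z₁) = 1 − (0.032)(-1.837) = 1.0588; argument = -0.192 + (-1.837)/1.0588 = -1.9270 → -1.93.
α₁ = Φ(-1.93) = 0.0268; rank = round(250 × 0.0268) = 7; θ*₍7₎ = 7.382.
Upper: z₀ + z₂ = 1.453; 1 − a(z₀+z₂) = 0.9535; argument = 1.3319 → 1.33; α₂ = 0.9082; rank = 227; θ*₍227₎ = 11.032.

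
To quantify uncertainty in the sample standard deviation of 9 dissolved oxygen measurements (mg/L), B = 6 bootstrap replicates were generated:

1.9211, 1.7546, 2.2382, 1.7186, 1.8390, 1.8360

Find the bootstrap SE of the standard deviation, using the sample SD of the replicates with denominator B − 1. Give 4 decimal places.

SE* = 0.1872

Bootstrap SE is the standard deviation of the 6 replicate standard deviations.
Mean of replicates: (1.9211 + 1.7546 + 2.2382 + 1.7186 + 1.8390 + 1.8360) / 6 = 11.30750 / 6 = 1.88458
Sum of squared deviations: (+0.03652)² + (−0.12998)² + (+0.35362)² + (−0.16598)² + (−0.04558)² + (−0.04858)² = 0.17526
Variance = 0.17526 / 5 = 0.03505
SE* = √0.03505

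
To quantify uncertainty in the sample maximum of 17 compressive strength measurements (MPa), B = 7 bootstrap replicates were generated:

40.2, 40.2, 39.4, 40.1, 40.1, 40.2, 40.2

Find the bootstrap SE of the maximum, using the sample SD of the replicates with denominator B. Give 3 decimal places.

Bootstrap SE is the standard deviation of the 7 replicate maximums.
Mean of replicates: (40.2 + 40.2 + 39.4 + 40.1 + 40.1 + 40.2 + 40.2) / 7 = 280.4000 / 7 = 40.0571
Sum of squared deviations: (+0.1429)² + (+0.1429)² + (−0.6571)² + (+0.0429)² + (+0.0429)² + (+0.1429)² + (+0.1429)² = 0.5171
Variance = 0.5171 / 7 = 0.0739
SE* = √0.0739

SE* = 0.272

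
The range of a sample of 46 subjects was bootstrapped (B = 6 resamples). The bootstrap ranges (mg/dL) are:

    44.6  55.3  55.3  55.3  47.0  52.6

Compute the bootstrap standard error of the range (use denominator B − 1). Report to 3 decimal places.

SE* = 4.737

Bootstrap SE is the standard deviation of the 6 replicate ranges.
Mean of replicates: (44.6 + 55.3 + 55.3 + 55.3 + 47.0 + 52.6) / 6 = 310.1000 / 6 = 51.6833
Sum of squared deviations: (−7.0833)² + (+3.6167)² + (+3.6167)² + (+3.6167)² + (−4.6833)² + (+0.9167)² = 112.1883
Variance = 112.1883 / 5 = 22.4377
SE* = √22.4377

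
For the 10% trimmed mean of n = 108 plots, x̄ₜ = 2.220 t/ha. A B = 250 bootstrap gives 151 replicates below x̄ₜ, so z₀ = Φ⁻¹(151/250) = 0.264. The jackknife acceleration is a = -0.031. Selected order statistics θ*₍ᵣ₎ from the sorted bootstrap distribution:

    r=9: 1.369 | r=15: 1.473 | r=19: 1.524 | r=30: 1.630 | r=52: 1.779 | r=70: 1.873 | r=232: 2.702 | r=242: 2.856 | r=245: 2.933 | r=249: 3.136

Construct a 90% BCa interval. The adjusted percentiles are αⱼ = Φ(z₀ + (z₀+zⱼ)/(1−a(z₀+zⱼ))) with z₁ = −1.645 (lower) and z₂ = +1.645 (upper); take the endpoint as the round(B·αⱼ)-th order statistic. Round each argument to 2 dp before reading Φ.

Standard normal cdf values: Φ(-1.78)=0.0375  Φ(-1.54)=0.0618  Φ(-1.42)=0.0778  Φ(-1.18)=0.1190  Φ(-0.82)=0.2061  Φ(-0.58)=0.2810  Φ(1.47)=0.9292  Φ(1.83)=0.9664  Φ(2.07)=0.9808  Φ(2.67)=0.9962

(1.630, 2.933)

Lower: z₀ + z₁ = 0.264 + (-1.645) = -1.381; 1 − a(z₀+z₁) = 1 − (-0.031)(-1.381) = 0.9572; argument = 0.264 + (-1.381)/0.9572 = -1.1788 → -1.18.
α₁ = Φ(-1.18) = 0.1190; rank = round(250 × 0.1190) = 30; θ*₍30₎ = 1.630.
Upper: z₀ + z₂ = 1.909; 1 − a(z₀+z₂) = 1.0592; argument = 2.0663 → 2.07; α₂ = 0.9808; rank = 245; θ*₍245₎ = 2.933.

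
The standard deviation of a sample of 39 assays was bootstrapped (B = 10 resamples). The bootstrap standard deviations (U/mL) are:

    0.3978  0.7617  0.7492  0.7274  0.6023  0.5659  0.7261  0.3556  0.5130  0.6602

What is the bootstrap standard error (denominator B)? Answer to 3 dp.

SE* = 0.139

Bootstrap SE is the standard deviation of the 10 replicate standard deviations.
Mean of replicates: (0.3978 + 0.7617 + 0.7492 + 0.7274 + 0.6023 + 0.5659 + 0.7261 + 0.3556 + 0.5130 + 0.6602) / 10 = 6.05920 / 10 = 0.60592
Sum of squared deviations: (−0.20812)² + (+0.15578)² + (+0.14328)² + (+0.12148)² + (−0.00362)² + (−0.04002)² + (+0.12018)² + (−0.25032)² + (−0.09292)² + (+0.05428)² = 0.19317
Variance = 0.19317 / 10 = 0.01932
SE* = √0.01932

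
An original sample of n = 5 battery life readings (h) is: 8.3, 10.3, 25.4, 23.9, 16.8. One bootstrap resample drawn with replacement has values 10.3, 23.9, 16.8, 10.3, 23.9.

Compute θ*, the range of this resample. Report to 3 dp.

Range = 23.9 − 10.3 = 13.600

θ* = 13.600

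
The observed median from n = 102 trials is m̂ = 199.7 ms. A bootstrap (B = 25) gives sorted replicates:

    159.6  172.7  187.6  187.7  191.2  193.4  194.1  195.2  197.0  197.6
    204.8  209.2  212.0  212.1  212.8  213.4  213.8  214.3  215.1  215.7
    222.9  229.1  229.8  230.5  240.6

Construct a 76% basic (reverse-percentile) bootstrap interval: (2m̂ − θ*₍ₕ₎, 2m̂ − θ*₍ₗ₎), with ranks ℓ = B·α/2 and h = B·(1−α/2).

Percentile endpoints at ranks 3 and 22: θ*₍3₎ = 187.6, θ*₍22₎ = 229.1.
Basic interval reflects these around m̂:
  lower = 2 × 199.7 − 229.1 = 170.3
  upper = 2 × 199.7 − 187.6 = 211.8

(170.3, 211.8)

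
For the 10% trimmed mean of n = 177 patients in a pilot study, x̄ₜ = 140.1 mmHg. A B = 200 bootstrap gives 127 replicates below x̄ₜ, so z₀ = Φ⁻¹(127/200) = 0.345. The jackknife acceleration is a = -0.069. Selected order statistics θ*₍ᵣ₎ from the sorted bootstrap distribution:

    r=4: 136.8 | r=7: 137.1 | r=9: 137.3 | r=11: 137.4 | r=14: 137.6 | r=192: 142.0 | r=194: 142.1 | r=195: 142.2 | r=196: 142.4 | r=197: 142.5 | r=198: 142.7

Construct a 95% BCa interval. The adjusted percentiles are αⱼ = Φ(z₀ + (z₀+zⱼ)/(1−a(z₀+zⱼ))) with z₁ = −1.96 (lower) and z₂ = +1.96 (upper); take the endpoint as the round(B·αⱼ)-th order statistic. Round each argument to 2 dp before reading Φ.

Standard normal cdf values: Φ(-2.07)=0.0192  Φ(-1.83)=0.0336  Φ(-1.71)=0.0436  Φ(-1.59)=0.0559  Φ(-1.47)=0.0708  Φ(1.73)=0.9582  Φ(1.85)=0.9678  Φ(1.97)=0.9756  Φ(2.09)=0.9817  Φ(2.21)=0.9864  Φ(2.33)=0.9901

(137.6, 142.7)

Lower: z₀ + z₁ = 0.345 + (-1.960) = -1.615; 1 − a(z₀+z₁) = 1 − (-0.069)(-1.615) = 0.8886; argument = 0.345 + (-1.615)/0.8886 = -1.4725 → -1.47.
α₁ = Φ(-1.47) = 0.0708; rank = round(200 × 0.0708) = 14; θ*₍14₎ = 137.6.
Upper: z₀ + z₂ = 2.305; 1 − a(z₀+z₂) = 1.1590; argument = 2.3337 → 2.33; α₂ = 0.9901; rank = 198; θ*₍198₎ = 142.7.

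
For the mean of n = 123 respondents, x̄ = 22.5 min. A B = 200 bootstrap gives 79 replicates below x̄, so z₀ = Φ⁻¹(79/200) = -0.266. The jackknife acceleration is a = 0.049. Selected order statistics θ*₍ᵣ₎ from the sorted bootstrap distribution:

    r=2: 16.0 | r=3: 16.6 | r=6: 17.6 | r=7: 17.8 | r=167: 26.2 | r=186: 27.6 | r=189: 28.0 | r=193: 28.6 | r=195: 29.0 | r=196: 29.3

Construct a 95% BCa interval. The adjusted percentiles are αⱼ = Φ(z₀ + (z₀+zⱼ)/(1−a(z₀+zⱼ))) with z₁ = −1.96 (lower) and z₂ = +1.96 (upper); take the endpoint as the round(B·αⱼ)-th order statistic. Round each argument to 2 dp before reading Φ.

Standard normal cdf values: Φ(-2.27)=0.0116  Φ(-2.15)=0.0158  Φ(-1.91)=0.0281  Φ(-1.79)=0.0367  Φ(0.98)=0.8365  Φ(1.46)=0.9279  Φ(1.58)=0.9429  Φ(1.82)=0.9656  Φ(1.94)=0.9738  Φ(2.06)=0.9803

Lower: z₀ + z₁ = -0.266 + (-1.960) = -2.226; 1 − a(z₀+z₁) = 1 − (0.049)(-2.226) = 1.1091; argument = -0.266 + (-2.226)/1.1091 = -2.2731 → -2.27.
α₁ = Φ(-2.27) = 0.0116; rank = round(200 × 0.0116) = 2; θ*₍2₎ = 16.0.
Upper: z₀ + z₂ = 1.694; 1 − a(z₀+z₂) = 0.9170; argument = 1.5813 → 1.58; α₂ = 0.9429; rank = 189; θ*₍189₎ = 28.0.

(16.0, 28.0)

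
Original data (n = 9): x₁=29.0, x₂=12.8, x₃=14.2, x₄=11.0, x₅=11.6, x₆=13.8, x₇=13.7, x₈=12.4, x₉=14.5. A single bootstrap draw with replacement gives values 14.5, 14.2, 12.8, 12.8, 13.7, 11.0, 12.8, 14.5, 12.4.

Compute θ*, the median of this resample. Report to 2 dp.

Sorted: 11.0, 12.4, 12.8, 12.8, 12.8, 13.7, 14.2, 14.5, 14.5
Median = middle value = 12.80

θ* = 12.80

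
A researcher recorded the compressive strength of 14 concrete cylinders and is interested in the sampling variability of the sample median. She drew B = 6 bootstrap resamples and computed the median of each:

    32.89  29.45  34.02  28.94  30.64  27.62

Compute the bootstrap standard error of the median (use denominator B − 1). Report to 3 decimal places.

Bootstrap SE is the standard deviation of the 6 replicate medians.
Mean of replicates: (32.89 + 29.45 + 34.02 + 28.94 + 30.64 + 27.62) / 6 = 183.5600 / 6 = 30.5933
Sum of squared deviations: (+2.2967)² + (−1.1433)² + (+3.4267)² + (−1.6533)² + (+0.0467)² + (−2.9733)² = 29.9003
Variance = 29.9003 / 5 = 5.9801
SE* = √5.9801

SE* = 2.445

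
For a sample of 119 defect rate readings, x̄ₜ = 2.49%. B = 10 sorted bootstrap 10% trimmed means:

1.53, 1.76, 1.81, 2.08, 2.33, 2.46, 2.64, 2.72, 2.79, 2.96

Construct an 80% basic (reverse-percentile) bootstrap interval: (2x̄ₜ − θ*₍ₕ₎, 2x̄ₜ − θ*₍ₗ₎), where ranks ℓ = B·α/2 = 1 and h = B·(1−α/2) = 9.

Percentile endpoints at ranks 1 and 9: θ*₍1₎ = 1.53, θ*₍9₎ = 2.79.
Basic interval reflects these around x̄ₜ:
  lower = 2 × 2.49 − 2.79 = 2.19
  upper = 2 × 2.49 − 1.53 = 3.45

(2.19, 3.45)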